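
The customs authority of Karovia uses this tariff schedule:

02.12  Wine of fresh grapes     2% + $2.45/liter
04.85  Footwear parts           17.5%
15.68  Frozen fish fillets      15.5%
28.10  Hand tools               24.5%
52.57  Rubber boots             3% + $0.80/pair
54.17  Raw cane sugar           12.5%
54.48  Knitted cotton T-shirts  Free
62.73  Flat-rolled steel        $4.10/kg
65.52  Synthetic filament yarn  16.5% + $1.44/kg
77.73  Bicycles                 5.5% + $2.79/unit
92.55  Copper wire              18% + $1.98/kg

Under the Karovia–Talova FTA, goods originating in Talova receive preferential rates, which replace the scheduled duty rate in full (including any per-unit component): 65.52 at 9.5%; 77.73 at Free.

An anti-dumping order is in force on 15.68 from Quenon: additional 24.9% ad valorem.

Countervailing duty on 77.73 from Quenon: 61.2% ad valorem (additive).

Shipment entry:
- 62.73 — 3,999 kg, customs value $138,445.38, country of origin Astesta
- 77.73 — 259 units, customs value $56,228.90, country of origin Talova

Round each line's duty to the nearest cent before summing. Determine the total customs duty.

Line 1 (62.73, Astesta, 3,999 kg, $138,445.38):
Base rate for 62.73 is $4.10/kg.
Duty = 3,999 × $4.10 = $16,395.90.
Line 2 (77.73, Talova, 259 units, $56,228.90):
Base rate for 77.73 is 5.5% + $2.79/unit.
Origin Talova qualifies under the Karovia–Talova agreement and 77.73 is covered: preferential rate Free applies instead.
The additional-duty order on 77.73 targets Quenon, not Talova; it does not apply.
Duty = $56,228.90 × 0% = $0.00.
Total = $16,395.90 + $0.00 = $16,395.90.

$16,395.90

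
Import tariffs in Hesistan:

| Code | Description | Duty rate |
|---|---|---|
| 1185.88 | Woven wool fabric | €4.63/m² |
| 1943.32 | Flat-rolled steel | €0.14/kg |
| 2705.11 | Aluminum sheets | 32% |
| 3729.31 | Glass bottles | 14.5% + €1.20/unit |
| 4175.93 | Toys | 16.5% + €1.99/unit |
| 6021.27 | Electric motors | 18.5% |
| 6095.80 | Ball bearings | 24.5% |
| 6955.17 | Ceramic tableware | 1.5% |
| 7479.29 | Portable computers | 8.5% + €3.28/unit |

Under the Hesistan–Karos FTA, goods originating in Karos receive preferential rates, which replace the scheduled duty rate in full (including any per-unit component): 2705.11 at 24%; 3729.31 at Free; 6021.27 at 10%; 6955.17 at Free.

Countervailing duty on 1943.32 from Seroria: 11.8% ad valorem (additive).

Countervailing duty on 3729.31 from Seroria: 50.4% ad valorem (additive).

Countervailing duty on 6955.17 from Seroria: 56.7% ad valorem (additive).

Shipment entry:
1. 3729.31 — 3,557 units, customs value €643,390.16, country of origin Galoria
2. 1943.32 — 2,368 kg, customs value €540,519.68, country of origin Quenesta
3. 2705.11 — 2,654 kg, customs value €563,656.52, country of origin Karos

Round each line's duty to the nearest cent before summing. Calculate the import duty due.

Line 1 (3729.31, Galoria, 3,557 units, €643,390.16):
Base rate for 3729.31 is 14.5% + €1.20/unit.
3729.31 has an FTA preferential rate, but origin Galoria is not Karos; base rate stands.
The additional-duty order on 3729.31 targets Seroria, not Galoria; it does not apply.
Duty = €643,390.16 × 14.5% + 3,557 × €1.20 = €97,559.97.
Line 2 (1943.32, Quenesta, 2,368 kg, €540,519.68):
Base rate for 1943.32 is €0.14/kg.
The additional-duty order on 1943.32 targets Seroria, not Quenesta; it does not apply.
Duty = 2,368 × €0.14 = €331.52.
Line 3 (2705.11, Karos, 2,654 kg, €563,656.52):
Base rate for 2705.11 is 32%.
Origin Karos qualifies under the Hesistan–Karos agreement and 2705.11 is covered: preferential rate 24% applies instead.
Duty = €563,656.52 × 24% = €135,277.56.
Total = €97,559.97 + €331.52 + €135,277.56 = €233,169.05.

€233,169.05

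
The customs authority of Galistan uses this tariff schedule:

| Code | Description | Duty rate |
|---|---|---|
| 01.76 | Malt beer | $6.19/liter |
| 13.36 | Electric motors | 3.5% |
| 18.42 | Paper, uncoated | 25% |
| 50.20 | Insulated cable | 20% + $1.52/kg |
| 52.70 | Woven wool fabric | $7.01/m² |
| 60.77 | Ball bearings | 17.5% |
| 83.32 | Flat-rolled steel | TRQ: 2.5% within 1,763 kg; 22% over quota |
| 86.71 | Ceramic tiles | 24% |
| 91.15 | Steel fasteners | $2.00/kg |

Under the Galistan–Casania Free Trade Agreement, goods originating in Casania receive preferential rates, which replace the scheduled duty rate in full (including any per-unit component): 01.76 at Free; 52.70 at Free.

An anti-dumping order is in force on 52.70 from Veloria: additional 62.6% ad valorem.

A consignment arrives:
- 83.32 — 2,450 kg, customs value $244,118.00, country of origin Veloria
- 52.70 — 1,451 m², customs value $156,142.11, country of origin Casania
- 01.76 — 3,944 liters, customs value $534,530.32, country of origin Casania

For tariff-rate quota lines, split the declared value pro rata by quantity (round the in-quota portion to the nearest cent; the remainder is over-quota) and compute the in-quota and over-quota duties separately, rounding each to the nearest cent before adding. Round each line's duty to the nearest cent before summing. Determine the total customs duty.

Line 1 (83.32, Veloria, 2,450 kg, $244,118.00):
Code 83.32 is under a tariff-rate quota (threshold 1,763 kg). In-quota: 1,763 kg at 2.5%; over-quota: 687 kg at 22%.
Pro-rata value split: in-quota = $244,118.00 × 1,763/2,450 = $175,665.32; over-quota = $244,118.00 − $175,665.32 = $68,452.68.
In-quota duty = $175,665.32 × 2.5% = $4,391.63. Over-quota duty = $68,452.68 × 22% = $15,059.59.
Line duty = $4,391.63 + $15,059.59 = $19,451.22.
Line 2 (52.70, Casania, 1,451 m², $156,142.11):
Base rate for 52.70 is $7.01/m².
Origin Casania qualifies under the Galistan–Casania agreement and 52.70 is covered: preferential rate Free applies instead.
The additional-duty order on 52.70 targets Veloria, not Casania; it does not apply.
Duty = $156,142.11 × 0% = $0.00.
Line 3 (01.76, Casania, 3,944 liters, $534,530.32):
Base rate for 01.76 is $6.19/liter.
Origin Casania qualifies under the Galistan–Casania agreement and 01.76 is covered: preferential rate Free applies instead.
Duty = $534,530.32 × 0% = $0.00.
Total = $19,451.22 + $0.00 + $0.00 = $19,451.22.

$19,451.22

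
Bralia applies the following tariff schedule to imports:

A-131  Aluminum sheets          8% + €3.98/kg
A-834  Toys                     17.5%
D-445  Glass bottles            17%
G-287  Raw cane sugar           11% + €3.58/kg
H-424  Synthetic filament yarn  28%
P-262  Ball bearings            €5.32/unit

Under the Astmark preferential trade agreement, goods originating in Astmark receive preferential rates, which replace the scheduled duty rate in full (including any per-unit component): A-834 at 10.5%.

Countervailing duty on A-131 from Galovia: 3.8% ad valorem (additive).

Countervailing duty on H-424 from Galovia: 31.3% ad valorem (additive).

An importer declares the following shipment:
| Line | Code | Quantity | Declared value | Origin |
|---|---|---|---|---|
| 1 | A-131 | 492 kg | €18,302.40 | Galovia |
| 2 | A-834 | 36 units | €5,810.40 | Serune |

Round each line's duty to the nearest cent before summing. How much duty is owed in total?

Line 1 (A-131, Galovia, 492 kg, €18,302.40):
Base rate for A-131 is 8% + €3.98/kg.
Additional duty on A-131 from Galovia: +3.8%. Applied ad valorem rate: 8% + 3.8% = 11.8%.
Duty = €18,302.40 × 11.8% + 492 × €3.98 = €4,117.84.
Line 2 (A-834, Serune, 36 units, €5,810.40):
Base rate for A-834 is 17.5%.
A-834 has an FTA preferential rate, but origin Serune is not Astmark; base rate stands.
Duty = €5,810.40 × 17.5% = €1,016.82.
Total = €4,117.84 + €1,016.82 = €5,134.66.

€5,134.66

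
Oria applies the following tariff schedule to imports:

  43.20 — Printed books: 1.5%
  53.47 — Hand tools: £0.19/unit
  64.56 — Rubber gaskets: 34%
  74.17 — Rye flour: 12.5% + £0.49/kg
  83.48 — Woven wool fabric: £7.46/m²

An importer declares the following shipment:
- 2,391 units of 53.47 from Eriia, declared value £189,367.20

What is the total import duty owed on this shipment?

Line 1 (53.47, Eriia, 2,391 units, £189,367.20):
Base rate for 53.47 is £0.19/unit.
Duty = 2,391 × £0.19 = £454.29.

£454.29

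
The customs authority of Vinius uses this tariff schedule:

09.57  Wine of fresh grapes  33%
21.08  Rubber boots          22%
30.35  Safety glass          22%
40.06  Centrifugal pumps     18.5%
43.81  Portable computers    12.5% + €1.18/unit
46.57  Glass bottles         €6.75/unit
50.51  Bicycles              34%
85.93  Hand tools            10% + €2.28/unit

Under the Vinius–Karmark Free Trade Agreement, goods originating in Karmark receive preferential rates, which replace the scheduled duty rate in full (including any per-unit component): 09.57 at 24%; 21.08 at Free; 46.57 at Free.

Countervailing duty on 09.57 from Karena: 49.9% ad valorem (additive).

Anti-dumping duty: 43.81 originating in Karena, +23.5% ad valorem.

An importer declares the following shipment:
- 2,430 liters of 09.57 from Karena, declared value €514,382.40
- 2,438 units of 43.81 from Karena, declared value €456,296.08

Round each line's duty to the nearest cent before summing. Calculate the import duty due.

Line 1 (09.57, Karena, 2,430 liters, €514,382.40):
Base rate for 09.57 is 33%.
09.57 has an FTA preferential rate, but origin Karena is not Karmark; base rate stands.
Additional duty on 09.57 from Karena: +49.9%. Applied ad valorem rate: 33% + 49.9% = 82.9%.
Duty = €514,382.40 × 82.9% = €426,423.01.
Line 2 (43.81, Karena, 2,438 units, €456,296.08):
Base rate for 43.81 is 12.5% + €1.18/unit.
Additional duty on 43.81 from Karena: +23.5%. Applied ad valorem rate: 12.5% + 23.5% = 36%.
Duty = €456,296.08 × 36% + 2,438 × €1.18 = €167,143.43.
Total = €426,423.01 + €167,143.43 = €593,566.44.

€593,566.44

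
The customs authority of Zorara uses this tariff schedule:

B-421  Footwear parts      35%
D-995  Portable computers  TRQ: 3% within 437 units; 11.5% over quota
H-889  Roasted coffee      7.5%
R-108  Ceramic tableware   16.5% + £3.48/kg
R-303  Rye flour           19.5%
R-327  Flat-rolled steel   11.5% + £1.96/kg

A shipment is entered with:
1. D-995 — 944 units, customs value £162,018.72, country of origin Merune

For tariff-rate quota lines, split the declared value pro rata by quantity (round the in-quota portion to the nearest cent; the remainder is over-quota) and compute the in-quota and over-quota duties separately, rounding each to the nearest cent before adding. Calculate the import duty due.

£12,256.96

Line 1 (D-995, Merune, 944 units, £162,018.72):
Code D-995 is under a tariff-rate quota (threshold 437 units). In-quota: 437 units at 3%; over-quota: 507 units at 11.5%.
Pro-rata value split: in-quota = £162,018.72 × 437/944 = £75,002.31; over-quota = £162,018.72 − £75,002.31 = £87,016.41.
In-quota duty = £75,002.31 × 3% = £2,250.07. Over-quota duty = £87,016.41 × 11.5% = £10,006.89.
Line duty = £2,250.07 + £10,006.89 = £12,256.96.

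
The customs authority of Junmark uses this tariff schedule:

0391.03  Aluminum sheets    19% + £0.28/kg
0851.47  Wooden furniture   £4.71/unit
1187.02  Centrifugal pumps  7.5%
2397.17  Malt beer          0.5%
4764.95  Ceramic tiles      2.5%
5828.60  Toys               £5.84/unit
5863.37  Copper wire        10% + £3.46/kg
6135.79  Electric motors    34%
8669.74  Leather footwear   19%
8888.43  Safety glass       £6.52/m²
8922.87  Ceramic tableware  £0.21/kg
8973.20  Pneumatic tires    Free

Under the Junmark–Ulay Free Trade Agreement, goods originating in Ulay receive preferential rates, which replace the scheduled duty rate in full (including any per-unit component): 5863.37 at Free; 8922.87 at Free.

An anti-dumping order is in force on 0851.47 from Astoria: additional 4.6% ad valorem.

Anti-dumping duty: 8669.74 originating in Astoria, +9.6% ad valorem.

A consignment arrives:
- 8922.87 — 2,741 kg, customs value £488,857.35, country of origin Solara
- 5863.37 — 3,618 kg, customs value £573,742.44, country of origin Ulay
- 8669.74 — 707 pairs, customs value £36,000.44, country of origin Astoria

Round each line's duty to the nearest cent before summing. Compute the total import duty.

Line 1 (8922.87, Solara, 2,741 kg, £488,857.35):
Base rate for 8922.87 is £0.21/kg.
8922.87 has an FTA preferential rate, but origin Solara is not Ulay; base rate stands.
Duty = 2,741 × £0.21 = £575.61.
Line 2 (5863.37, Ulay, 3,618 kg, £573,742.44):
Base rate for 5863.37 is 10% + £3.46/kg.
Origin Ulay qualifies under the Junmark–Ulay agreement and 5863.37 is covered: preferential rate Free applies instead.
Duty = £573,742.44 × 0% = £0.00.
Line 3 (8669.74, Astoria, 707 pairs, £36,000.44):
Base rate for 8669.74 is 19%.
Additional duty on 8669.74 from Astoria: +9.6%. Applied ad valorem rate: 19% + 9.6% = 28.6%.
Duty = £36,000.44 × 28.6% = £10,296.13.
Total = £575.61 + £0.00 + £10,296.13 = £10,871.74.

£10,871.74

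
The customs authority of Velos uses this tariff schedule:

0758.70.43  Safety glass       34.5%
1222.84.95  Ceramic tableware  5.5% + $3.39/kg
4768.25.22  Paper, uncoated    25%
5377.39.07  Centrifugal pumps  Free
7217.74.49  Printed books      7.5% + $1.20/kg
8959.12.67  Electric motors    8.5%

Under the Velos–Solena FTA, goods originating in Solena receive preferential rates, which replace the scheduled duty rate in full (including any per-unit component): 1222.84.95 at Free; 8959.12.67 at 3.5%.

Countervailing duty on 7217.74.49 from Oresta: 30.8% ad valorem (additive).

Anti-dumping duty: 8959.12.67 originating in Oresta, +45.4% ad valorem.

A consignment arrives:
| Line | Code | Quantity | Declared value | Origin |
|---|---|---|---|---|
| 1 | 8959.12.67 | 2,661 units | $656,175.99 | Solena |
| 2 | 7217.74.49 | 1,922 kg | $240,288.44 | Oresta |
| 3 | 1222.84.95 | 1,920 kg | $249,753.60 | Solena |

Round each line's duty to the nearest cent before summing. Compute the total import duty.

Line 1 (8959.12.67, Solena, 2,661 units, $656,175.99):
Base rate for 8959.12.67 is 8.5%.
Origin Solena qualifies under the Velos–Solena agreement and 8959.12.67 is covered: preferential rate 3.5% applies instead.
The additional-duty order on 8959.12.67 targets Oresta, not Solena; it does not apply.
Duty = $656,175.99 × 3.5% = $22,966.16.
Line 2 (7217.74.49, Oresta, 1,922 kg, $240,288.44):
Base rate for 7217.74.49 is 7.5% + $1.20/kg.
Additional duty on 7217.74.49 from Oresta: +30.8%. Applied ad valorem rate: 7.5% + 30.8% = 38.3%.
Duty = $240,288.44 × 38.3% + 1,922 × $1.20 = $94,336.87.
Line 3 (1222.84.95, Solena, 1,920 kg, $249,753.60):
Base rate for 1222.84.95 is 5.5% + $3.39/kg.
Origin Solena qualifies under the Velos–Solena agreement and 1222.84.95 is covered: preferential rate Free applies instead.
Duty = $249,753.60 × 0% = $0.00.
Total = $22,966.16 + $94,336.87 + $0.00 = $117,303.03.

$117,303.03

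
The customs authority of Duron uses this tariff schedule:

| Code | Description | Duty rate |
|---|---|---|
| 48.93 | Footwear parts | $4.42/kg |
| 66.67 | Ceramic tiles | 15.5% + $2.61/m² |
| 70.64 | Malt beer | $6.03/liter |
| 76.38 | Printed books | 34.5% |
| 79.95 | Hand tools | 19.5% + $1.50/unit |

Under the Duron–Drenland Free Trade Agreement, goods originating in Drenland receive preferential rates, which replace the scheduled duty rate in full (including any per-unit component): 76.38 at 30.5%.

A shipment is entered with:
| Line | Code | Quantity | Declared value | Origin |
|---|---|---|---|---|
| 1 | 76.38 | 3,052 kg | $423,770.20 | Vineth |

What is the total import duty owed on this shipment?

$146,200.72

Line 1 (76.38, Vineth, 3,052 kg, $423,770.20):
Base rate for 76.38 is 34.5%.
76.38 has an FTA preferential rate, but origin Vineth is not Drenland; base rate stands.
Duty = $423,770.20 × 34.5% = $146,200.72.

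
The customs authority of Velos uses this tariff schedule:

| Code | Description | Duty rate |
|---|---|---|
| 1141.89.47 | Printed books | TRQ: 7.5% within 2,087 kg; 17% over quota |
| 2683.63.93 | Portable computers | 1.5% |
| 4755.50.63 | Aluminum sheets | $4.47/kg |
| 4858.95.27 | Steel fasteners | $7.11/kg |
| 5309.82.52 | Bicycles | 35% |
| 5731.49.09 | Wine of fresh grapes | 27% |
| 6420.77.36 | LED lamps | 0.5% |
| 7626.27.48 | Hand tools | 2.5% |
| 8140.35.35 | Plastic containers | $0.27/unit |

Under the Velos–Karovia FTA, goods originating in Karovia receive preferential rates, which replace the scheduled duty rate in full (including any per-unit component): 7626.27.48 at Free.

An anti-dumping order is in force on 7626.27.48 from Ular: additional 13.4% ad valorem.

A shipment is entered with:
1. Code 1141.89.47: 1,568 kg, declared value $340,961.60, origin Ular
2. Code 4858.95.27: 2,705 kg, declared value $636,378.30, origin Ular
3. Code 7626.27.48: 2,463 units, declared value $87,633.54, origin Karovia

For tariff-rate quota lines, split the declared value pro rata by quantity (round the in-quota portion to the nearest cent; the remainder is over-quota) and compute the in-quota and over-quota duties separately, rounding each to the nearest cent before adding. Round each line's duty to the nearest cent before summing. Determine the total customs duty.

$44,804.67

Line 1 (1141.89.47, Ular, 1,568 kg, $340,961.60):
Code 1141.89.47 is under a tariff-rate quota (threshold 2,087 kg). Quantity 1,568 kg is within the quota, so the in-quota rate 7.5% applies to the full value.
Duty = $340,961.60 × 7.5% = $25,572.12.
Line 2 (4858.95.27, Ular, 2,705 kg, $636,378.30):
Base rate for 4858.95.27 is $7.11/kg.
Duty = 2,705 × $7.11 = $19,232.55.
Line 3 (7626.27.48, Karovia, 2,463 units, $87,633.54):
Base rate for 7626.27.48 is 2.5%.
Origin Karovia qualifies under the Velos–Karovia agreement and 7626.27.48 is covered: preferential rate Free applies instead.
The additional-duty order on 7626.27.48 targets Ular, not Karovia; it does not apply.
Duty = $87,633.54 × 0% = $0.00.
Total = $25,572.12 + $19,232.55 + $0.00 = $44,804.67.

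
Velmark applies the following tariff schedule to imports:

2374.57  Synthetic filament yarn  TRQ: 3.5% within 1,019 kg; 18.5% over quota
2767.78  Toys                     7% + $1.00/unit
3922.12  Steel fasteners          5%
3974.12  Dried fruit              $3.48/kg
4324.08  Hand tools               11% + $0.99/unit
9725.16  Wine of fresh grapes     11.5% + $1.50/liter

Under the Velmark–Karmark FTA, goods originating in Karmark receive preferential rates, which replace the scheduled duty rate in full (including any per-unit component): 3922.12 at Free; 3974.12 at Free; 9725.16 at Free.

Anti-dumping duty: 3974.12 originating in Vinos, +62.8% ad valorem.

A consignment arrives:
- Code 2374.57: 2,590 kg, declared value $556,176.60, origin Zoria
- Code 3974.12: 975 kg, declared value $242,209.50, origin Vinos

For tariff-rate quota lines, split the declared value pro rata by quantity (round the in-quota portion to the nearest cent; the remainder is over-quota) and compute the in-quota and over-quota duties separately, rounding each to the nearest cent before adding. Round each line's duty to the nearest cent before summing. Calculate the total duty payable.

$225,570.23

Line 1 (2374.57, Zoria, 2,590 kg, $556,176.60):
Code 2374.57 is under a tariff-rate quota (threshold 1,019 kg). In-quota: 1,019 kg at 3.5%; over-quota: 1,571 kg at 18.5%.
Pro-rata value split: in-quota = $556,176.60 × 1,019/2,590 = $218,820.06; over-quota = $556,176.60 − $218,820.06 = $337,356.54.
In-quota duty = $218,820.06 × 3.5% = $7,658.70. Over-quota duty = $337,356.54 × 18.5% = $62,410.96.
Line duty = $7,658.70 + $62,410.96 = $70,069.66.
Line 2 (3974.12, Vinos, 975 kg, $242,209.50):
Base rate for 3974.12 is $3.48/kg.
3974.12 has an FTA preferential rate, but origin Vinos is not Karmark; base rate stands.
Additional duty on 3974.12 from Vinos: +62.8% ad valorem. Applied ad valorem rate = 62.8%.
Duty = $242,209.50 × 62.8% + 975 × $3.48 = $155,500.57.
Total = $70,069.66 + $155,500.57 = $225,570.23.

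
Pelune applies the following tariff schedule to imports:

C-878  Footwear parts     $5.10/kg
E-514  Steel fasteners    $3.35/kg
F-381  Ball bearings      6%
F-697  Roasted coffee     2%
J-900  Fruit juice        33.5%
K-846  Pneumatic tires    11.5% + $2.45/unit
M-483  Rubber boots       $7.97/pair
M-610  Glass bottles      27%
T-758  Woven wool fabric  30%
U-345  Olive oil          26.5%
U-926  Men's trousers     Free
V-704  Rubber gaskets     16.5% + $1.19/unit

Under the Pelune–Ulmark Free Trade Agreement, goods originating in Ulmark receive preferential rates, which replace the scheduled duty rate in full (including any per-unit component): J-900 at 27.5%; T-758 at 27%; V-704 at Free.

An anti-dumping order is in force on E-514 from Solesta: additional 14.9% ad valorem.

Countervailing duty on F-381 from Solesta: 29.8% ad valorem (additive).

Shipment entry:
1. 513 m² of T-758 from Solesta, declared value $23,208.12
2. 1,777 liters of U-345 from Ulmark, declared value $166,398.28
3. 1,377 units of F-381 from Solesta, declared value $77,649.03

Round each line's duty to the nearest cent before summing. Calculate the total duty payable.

Line 1 (T-758, Solesta, 513 m², $23,208.12):
Base rate for T-758 is 30%.
T-758 has an FTA preferential rate, but origin Solesta is not Ulmark; base rate stands.
Duty = $23,208.12 × 30% = $6,962.44.
Line 2 (U-345, Ulmark, 1,777 liters, $166,398.28):
Base rate for U-345 is 26.5%.
Origin Ulmark is the FTA partner but U-345 is not on the preference list; base rate stands.
Duty = $166,398.28 × 26.5% = $44,095.54.
Line 3 (F-381, Solesta, 1,377 units, $77,649.03):
Base rate for F-381 is 6%.
Additional duty on F-381 from Solesta: +29.8%. Applied ad valorem rate: 6% + 29.8% = 35.8%.
Duty = $77,649.03 × 35.8% = $27,798.35.
Total = $6,962.44 + $44,095.54 + $27,798.35 = $78,856.33.

$78,856.33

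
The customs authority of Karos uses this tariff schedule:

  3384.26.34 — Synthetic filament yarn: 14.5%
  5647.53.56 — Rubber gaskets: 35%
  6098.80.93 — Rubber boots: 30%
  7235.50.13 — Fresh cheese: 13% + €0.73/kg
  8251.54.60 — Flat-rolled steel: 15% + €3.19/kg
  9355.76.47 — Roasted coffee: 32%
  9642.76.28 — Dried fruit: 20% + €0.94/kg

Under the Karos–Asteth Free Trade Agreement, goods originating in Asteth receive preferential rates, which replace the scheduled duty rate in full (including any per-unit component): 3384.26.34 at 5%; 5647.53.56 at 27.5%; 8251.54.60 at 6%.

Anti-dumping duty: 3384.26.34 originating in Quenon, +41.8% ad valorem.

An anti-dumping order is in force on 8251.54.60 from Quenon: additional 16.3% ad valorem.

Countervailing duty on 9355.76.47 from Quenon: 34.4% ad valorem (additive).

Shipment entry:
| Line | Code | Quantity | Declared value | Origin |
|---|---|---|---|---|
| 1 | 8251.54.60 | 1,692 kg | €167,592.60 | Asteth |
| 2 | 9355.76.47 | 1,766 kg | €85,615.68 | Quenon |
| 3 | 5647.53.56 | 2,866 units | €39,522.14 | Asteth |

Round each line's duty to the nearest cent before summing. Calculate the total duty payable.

Line 1 (8251.54.60, Asteth, 1,692 kg, €167,592.60):
Base rate for 8251.54.60 is 15% + €3.19/kg.
Origin Asteth qualifies under the Karos–Asteth agreement and 8251.54.60 is covered: preferential rate 6% applies instead.
The additional-duty order on 8251.54.60 targets Quenon, not Asteth; it does not apply.
Duty = €167,592.60 × 6% = €10,055.56.
Line 2 (9355.76.47, Quenon, 1,766 kg, €85,615.68):
Base rate for 9355.76.47 is 32%.
Additional duty on 9355.76.47 from Quenon: +34.4%. Applied ad valorem rate: 32% + 34.4% = 66.4%.
Duty = €85,615.68 × 66.4% = €56,848.81.
Line 3 (5647.53.56, Asteth, 2,866 units, €39,522.14):
Base rate for 5647.53.56 is 35%.
Origin Asteth qualifies under the Karos–Asteth agreement and 5647.53.56 is covered: preferential rate 27.5% applies instead.
Duty = €39,522.14 × 27.5% = €10,868.59.
Total = €10,055.56 + €56,848.81 + €10,868.59 = €77,772.96.

€77,772.96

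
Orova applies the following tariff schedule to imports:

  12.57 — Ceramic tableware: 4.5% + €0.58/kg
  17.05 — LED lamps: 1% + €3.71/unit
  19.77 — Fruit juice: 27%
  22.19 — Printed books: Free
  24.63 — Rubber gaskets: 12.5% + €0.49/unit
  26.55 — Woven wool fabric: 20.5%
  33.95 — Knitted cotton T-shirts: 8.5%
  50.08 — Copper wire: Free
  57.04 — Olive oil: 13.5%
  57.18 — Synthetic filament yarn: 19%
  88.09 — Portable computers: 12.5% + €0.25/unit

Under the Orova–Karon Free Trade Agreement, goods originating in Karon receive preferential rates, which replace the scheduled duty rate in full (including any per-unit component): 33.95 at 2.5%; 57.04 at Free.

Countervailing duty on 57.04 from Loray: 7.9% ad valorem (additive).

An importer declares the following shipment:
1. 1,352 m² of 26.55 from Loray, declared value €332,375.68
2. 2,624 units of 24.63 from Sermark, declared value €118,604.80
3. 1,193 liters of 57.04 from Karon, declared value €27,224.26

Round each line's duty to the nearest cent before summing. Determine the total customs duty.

Line 1 (26.55, Loray, 1,352 m², €332,375.68):
Base rate for 26.55 is 20.5%.
Duty = €332,375.68 × 20.5% = €68,137.01.
Line 2 (24.63, Sermark, 2,624 units, €118,604.80):
Base rate for 24.63 is 12.5% + €0.49/unit.
Duty = €118,604.80 × 12.5% + 2,624 × €0.49 = €16,111.36.
Line 3 (57.04, Karon, 1,193 liters, €27,224.26):
Base rate for 57.04 is 13.5%.
Origin Karon qualifies under the Orova–Karon agreement and 57.04 is covered: preferential rate Free applies instead.
The additional-duty order on 57.04 targets Loray, not Karon; it does not apply.
Duty = €27,224.26 × 0% = €0.00.
Total = €68,137.01 + €16,111.36 + €0.00 = €84,248.37.

€84,248.37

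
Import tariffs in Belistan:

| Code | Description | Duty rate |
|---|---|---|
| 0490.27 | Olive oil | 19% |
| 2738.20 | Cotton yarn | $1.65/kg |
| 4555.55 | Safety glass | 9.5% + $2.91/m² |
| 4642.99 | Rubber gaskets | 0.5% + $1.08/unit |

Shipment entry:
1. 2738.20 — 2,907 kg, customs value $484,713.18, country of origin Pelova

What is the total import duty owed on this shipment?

$4,796.55

Line 1 (2738.20, Pelova, 2,907 kg, $484,713.18):
Base rate for 2738.20 is $1.65/kg.
Duty = 2,907 × $1.65 = $4,796.55.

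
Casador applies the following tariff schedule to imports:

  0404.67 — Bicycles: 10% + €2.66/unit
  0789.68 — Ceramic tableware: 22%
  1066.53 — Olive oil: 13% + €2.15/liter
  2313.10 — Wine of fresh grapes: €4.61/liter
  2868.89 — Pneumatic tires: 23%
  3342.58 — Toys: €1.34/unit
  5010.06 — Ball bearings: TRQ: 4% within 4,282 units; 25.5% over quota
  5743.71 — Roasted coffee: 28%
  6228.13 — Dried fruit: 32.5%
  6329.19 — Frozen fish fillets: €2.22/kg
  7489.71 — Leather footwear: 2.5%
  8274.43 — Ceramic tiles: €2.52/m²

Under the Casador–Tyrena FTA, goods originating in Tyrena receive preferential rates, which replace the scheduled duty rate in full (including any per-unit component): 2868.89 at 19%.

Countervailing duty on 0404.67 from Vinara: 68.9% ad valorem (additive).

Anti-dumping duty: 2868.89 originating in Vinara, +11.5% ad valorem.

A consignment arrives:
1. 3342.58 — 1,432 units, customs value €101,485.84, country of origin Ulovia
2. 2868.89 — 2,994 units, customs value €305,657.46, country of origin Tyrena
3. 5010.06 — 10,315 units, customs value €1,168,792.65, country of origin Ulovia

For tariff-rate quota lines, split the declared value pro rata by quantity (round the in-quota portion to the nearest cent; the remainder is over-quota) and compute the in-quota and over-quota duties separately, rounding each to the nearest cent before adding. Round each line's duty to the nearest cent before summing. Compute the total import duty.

€253,719.34

Line 1 (3342.58, Ulovia, 1,432 units, €101,485.84):
Base rate for 3342.58 is €1.34/unit.
Duty = 1,432 × €1.34 = €1,918.88.
Line 2 (2868.89, Tyrena, 2,994 units, €305,657.46):
Base rate for 2868.89 is 23%.
Origin Tyrena qualifies under the Casador–Tyrena agreement and 2868.89 is covered: preferential rate 19% applies instead.
The additional-duty order on 2868.89 targets Vinara, not Tyrena; it does not apply.
Duty = €305,657.46 × 19% = €58,074.92.
Line 3 (5010.06, Ulovia, 10,315 units, €1,168,792.65):
Code 5010.06 is under a tariff-rate quota (threshold 4,282 units). In-quota: 4,282 units at 4%; over-quota: 6,033 units at 25.5%.
Pro-rata value split: in-quota = €1,168,792.65 × 4,282/10,315 = €485,193.42; over-quota = €1,168,792.65 − €485,193.42 = €683,599.23.
In-quota duty = €485,193.42 × 4% = €19,407.74. Over-quota duty = €683,599.23 × 25.5% = €174,317.80.
Line duty = €19,407.74 + €174,317.80 = €193,725.54.
Total = €1,918.88 + €58,074.92 + €193,725.54 = €253,719.34.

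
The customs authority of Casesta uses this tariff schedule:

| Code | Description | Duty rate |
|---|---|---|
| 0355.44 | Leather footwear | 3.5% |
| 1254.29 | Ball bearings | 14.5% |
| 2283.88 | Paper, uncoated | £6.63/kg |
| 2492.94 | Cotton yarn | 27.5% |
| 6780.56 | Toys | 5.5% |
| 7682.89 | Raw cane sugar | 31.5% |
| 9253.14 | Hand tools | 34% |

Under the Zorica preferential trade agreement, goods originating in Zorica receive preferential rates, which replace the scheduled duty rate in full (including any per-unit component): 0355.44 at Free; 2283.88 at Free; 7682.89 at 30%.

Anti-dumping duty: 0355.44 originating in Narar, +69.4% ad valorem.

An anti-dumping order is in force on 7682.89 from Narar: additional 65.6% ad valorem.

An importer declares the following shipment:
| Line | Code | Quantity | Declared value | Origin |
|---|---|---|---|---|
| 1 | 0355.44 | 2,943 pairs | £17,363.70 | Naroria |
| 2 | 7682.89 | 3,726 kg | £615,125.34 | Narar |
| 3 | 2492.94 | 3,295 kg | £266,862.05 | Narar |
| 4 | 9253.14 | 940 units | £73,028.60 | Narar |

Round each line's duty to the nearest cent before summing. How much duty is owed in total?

Line 1 (0355.44, Naroria, 2,943 pairs, £17,363.70):
Base rate for 0355.44 is 3.5%.
0355.44 has an FTA preferential rate, but origin Naroria is not Zorica; base rate stands.
The additional-duty order on 0355.44 targets Narar, not Naroria; it does not apply.
Duty = £17,363.70 × 3.5% = £607.73.
Line 2 (7682.89, Narar, 3,726 kg, £615,125.34):
Base rate for 7682.89 is 31.5%.
7682.89 has an FTA preferential rate, but origin Narar is not Zorica; base rate stands.
Additional duty on 7682.89 from Narar: +65.6%. Applied ad valorem rate: 31.5% + 65.6% = 97.1%.
Duty = £615,125.34 × 97.1% = £597,286.71.
Line 3 (2492.94, Narar, 3,295 kg, £266,862.05):
Base rate for 2492.94 is 27.5%.
Duty = £266,862.05 × 27.5% = £73,387.06.
Line 4 (9253.14, Narar, 940 units, £73,028.60):
Base rate for 9253.14 is 34%.
Duty = £73,028.60 × 34% = £24,829.72.
Total = £607.73 + £597,286.71 + £73,387.06 + £24,829.72 = £696,111.22.

£696,111.22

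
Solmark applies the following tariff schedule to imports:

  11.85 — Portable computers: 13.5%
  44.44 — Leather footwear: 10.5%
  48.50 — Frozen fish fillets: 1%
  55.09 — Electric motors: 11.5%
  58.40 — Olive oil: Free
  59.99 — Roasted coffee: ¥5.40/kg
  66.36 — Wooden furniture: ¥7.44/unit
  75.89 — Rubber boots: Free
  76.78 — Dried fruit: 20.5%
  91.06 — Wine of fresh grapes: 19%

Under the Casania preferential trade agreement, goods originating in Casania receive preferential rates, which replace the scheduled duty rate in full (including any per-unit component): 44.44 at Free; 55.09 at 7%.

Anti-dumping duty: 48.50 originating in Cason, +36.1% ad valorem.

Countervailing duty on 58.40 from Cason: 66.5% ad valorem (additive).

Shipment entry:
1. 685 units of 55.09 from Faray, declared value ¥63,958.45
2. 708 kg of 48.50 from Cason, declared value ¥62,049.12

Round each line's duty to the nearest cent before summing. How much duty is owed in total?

¥30,375.44

Line 1 (55.09, Faray, 685 units, ¥63,958.45):
Base rate for 55.09 is 11.5%.
55.09 has an FTA preferential rate, but origin Faray is not Casania; base rate stands.
Duty = ¥63,958.45 × 11.5% = ¥7,355.22.
Line 2 (48.50, Cason, 708 kg, ¥62,049.12):
Base rate for 48.50 is 1%.
Additional duty on 48.50 from Cason: +36.1%. Applied ad valorem rate: 1% + 36.1% = 37.1%.
Duty = ¥62,049.12 × 37.1% = ¥23,020.22.
Total = ¥7,355.22 + ¥23,020.22 = ¥30,375.44.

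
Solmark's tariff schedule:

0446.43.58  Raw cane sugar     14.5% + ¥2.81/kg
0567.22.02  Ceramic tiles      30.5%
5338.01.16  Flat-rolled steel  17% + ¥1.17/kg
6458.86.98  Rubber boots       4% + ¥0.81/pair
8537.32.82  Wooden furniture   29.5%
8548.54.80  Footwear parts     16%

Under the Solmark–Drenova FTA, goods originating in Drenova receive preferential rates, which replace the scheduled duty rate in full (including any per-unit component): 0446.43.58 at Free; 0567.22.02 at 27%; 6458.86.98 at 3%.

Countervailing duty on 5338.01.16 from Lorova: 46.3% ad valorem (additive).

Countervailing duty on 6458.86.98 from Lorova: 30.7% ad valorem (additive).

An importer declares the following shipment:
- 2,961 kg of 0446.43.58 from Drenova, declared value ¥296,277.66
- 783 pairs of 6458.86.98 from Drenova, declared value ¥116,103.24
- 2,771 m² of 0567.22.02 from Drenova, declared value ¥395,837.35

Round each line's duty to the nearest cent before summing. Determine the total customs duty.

¥110,359.18

Line 1 (0446.43.58, Drenova, 2,961 kg, ¥296,277.66):
Base rate for 0446.43.58 is 14.5% + ¥2.81/kg.
Origin Drenova qualifies under the Solmark–Drenova agreement and 0446.43.58 is covered: preferential rate Free applies instead.
Duty = ¥296,277.66 × 0% = ¥0.00.
Line 2 (6458.86.98, Drenova, 783 pairs, ¥116,103.24):
Base rate for 6458.86.98 is 4% + ¥0.81/pair.
Origin Drenova qualifies under the Solmark–Drenova agreement and 6458.86.98 is covered: preferential rate 3% applies instead.
The additional-duty order on 6458.86.98 targets Lorova, not Drenova; it does not apply.
Duty = ¥116,103.24 × 3% = ¥3,483.10.
Line 3 (0567.22.02, Drenova, 2,771 m², ¥395,837.35):
Base rate for 0567.22.02 is 30.5%.
Origin Drenova qualifies under the Solmark–Drenova agreement and 0567.22.02 is covered: preferential rate 27% applies instead.
Duty = ¥395,837.35 × 27% = ¥106,876.08.
Total = ¥0.00 + ¥3,483.10 + ¥106,876.08 = ¥110,359.18.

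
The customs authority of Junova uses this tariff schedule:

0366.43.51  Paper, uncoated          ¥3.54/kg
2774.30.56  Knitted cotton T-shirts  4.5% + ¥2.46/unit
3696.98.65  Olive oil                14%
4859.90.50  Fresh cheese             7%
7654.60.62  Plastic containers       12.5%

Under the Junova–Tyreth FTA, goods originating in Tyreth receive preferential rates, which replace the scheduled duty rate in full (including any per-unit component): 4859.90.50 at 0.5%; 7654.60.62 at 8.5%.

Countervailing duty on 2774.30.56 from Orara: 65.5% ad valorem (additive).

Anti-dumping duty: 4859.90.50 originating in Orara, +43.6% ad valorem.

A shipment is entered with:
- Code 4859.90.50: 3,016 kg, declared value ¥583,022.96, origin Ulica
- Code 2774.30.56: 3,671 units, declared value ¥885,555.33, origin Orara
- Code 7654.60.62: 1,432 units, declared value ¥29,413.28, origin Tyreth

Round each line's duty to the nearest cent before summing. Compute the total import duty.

Line 1 (4859.90.50, Ulica, 3,016 kg, ¥583,022.96):
Base rate for 4859.90.50 is 7%.
4859.90.50 has an FTA preferential rate, but origin Ulica is not Tyreth; base rate stands.
The additional-duty order on 4859.90.50 targets Orara, not Ulica; it does not apply.
Duty = ¥583,022.96 × 7% = ¥40,811.61.
Line 2 (2774.30.56, Orara, 3,671 units, ¥885,555.33):
Base rate for 2774.30.56 is 4.5% + ¥2.46/unit.
Additional duty on 2774.30.56 from Orara: +65.5%. Applied ad valorem rate: 4.5% + 65.5% = 70%.
Duty = ¥885,555.33 × 70% + 3,671 × ¥2.46 = ¥628,919.39.
Line 3 (7654.60.62, Tyreth, 1,432 units, ¥29,413.28):
Base rate for 7654.60.62 is 12.5%.
Origin Tyreth qualifies under the Junova–Tyreth agreement and 7654.60.62 is covered: preferential rate 8.5% applies instead.
Duty = ¥29,413.28 × 8.5% = ¥2,500.13.
Total = ¥40,811.61 + ¥628,919.39 + ¥2,500.13 = ¥672,231.13.

¥672,231.13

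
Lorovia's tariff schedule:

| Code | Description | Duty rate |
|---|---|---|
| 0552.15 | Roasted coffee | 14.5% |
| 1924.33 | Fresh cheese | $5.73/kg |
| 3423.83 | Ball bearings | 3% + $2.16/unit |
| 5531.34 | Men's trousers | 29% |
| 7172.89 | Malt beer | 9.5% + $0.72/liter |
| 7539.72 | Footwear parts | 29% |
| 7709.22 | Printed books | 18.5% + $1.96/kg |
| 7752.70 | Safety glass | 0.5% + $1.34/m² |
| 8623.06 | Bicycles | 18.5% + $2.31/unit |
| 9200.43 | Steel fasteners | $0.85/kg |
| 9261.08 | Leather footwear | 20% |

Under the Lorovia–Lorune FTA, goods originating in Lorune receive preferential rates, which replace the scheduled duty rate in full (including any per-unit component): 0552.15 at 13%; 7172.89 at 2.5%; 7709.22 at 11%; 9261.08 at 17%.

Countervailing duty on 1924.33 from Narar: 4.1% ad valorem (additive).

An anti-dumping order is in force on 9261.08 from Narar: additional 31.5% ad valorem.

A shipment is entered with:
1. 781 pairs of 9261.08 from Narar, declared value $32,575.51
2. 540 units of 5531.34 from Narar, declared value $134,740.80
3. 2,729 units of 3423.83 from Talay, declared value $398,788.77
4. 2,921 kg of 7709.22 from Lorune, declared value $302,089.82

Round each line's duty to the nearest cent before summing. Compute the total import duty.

Line 1 (9261.08, Narar, 781 pairs, $32,575.51):
Base rate for 9261.08 is 20%.
9261.08 has an FTA preferential rate, but origin Narar is not Lorune; base rate stands.
Additional duty on 9261.08 from Narar: +31.5%. Applied ad valorem rate: 20% + 31.5% = 51.5%.
Duty = $32,575.51 × 51.5% = $16,776.39.
Line 2 (5531.34, Narar, 540 units, $134,740.80):
Base rate for 5531.34 is 29%.
Duty = $134,740.80 × 29% = $39,074.83.
Line 3 (3423.83, Talay, 2,729 units, $398,788.77):
Base rate for 3423.83 is 3% + $2.16/unit.
Duty = $398,788.77 × 3% + 2,729 × $2.16 = $17,858.30.
Line 4 (7709.22, Lorune, 2,921 kg, $302,089.82):
Base rate for 7709.22 is 18.5% + $1.96/kg.
Origin Lorune qualifies under the Lorovia–Lorune agreement and 7709.22 is covered: preferential rate 11% applies instead.
Duty = $302,089.82 × 11% = $33,229.88.
Total = $16,776.39 + $39,074.83 + $17,858.30 + $33,229.88 = $106,939.40.

$106,939.40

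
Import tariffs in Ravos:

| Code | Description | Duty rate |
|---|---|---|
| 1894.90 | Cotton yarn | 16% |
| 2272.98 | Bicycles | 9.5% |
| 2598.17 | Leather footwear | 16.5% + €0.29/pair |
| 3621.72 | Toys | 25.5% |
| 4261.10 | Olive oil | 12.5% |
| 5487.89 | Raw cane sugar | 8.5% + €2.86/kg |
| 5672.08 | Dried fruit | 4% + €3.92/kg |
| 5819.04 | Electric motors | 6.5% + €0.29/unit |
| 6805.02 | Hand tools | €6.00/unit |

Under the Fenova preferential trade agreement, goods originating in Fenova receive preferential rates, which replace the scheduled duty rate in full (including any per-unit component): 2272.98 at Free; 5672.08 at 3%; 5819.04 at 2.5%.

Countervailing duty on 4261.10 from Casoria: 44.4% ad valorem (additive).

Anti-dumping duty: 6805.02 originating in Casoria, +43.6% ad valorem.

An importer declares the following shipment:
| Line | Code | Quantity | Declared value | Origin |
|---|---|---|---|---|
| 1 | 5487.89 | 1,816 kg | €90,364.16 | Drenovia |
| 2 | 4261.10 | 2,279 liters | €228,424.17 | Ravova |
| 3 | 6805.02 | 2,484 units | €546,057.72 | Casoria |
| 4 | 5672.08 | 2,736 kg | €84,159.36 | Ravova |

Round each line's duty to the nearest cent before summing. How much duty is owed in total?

Line 1 (5487.89, Drenovia, 1,816 kg, €90,364.16):
Base rate for 5487.89 is 8.5% + €2.86/kg.
Duty = €90,364.16 × 8.5% + 1,816 × €2.86 = €12,874.71.
Line 2 (4261.10, Ravova, 2,279 liters, €228,424.17):
Base rate for 4261.10 is 12.5%.
The additional-duty order on 4261.10 targets Casoria, not Ravova; it does not apply.
Duty = €228,424.17 × 12.5% = €28,553.02.
Line 3 (6805.02, Casoria, 2,484 units, €546,057.72):
Base rate for 6805.02 is €6.00/unit.
Additional duty on 6805.02 from Casoria: +43.6% ad valorem. Applied ad valorem rate = 43.6%.
Duty = €546,057.72 × 43.6% + 2,484 × €6.00 = €252,985.17.
Line 4 (5672.08, Ravova, 2,736 kg, €84,159.36):
Base rate for 5672.08 is 4% + €3.92/kg.
5672.08 has an FTA preferential rate, but origin Ravova is not Fenova; base rate stands.
Duty = €84,159.36 × 4% + 2,736 × €3.92 = €14,091.49.
Total = €12,874.71 + €28,553.02 + €252,985.17 + €14,091.49 = €308,504.39.

€308,504.39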